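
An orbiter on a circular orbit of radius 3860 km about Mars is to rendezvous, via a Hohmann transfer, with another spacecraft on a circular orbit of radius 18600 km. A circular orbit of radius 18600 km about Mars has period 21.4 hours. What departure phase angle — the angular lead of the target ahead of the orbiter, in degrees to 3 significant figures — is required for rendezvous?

φ = 95.6°

From Kepler's third law T² = 4π²r³/μ at r = 18600 km, T = 21.4 hours = 21.4 × 3600 s = 77040 s: μ = 4π²r³/T² = 42802.2 km³/s².
The Hohmann ellipse has a_t = (r₁ + r₂)/2 = 11230 km.
Transfer time t = π√(a_t³/μ) = 18070 s.
Target angular speed ω₂ = √(μ/r₂³) = 8.156×10^-5 rad/s.
Angle swept by the target during transfer: ω₂·t = 1.4738 rad = 84.44°.
Arrival is 180° from departure on the ellipse, so φ = 180° − 84.44° = 95.6°.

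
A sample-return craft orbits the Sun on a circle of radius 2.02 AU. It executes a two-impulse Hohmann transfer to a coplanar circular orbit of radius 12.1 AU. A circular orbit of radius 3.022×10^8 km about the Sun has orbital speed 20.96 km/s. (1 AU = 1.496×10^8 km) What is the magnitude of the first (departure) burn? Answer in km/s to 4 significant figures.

Δv₁ = 6.480 km/s

From the circular-orbit relation v² = μ/r at r = 3.022×10^8 km: μ = v²r = (20.96)² × 3.022×10^8 = 1.32763×10^11 km³/s².
In km: r₁ = 2.02 × 1.496×10^8 = 3.02192×10^8 km; r₂ = 12.1 × 1.496×10^8 = 1.81016×10^9 km.
Transfer-ellipse semi-major axis a_t = (r₁ + r₂)/2 = (3.02192×10^8 + 1.81016×10^9)/2 = 1.056176×10^9 km.
Circular speed at r = 3.02192×10^8 km: v_c = √(μ/r) = 20.96 km/s.
Transfer-orbit speed at the same r (vis-viva, a = a_t): v_t = √[μ(2/r − 1/a_t)] = 27.44 km/s.
Δv₁ = |v_t − v_c| = |27.44 − 20.96| = 6.480 km/s.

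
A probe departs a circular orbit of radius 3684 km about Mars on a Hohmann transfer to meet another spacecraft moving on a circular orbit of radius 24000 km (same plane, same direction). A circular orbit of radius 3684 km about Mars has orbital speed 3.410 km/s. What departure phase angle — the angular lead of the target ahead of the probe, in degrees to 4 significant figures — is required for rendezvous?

From the circular-orbit relation v² = μ/r at r = 3684 km: μ = v²r = (3.410)² × 3684 = 42837.9 km³/s².
The Hohmann ellipse has a_t = (r₁ + r₂)/2 = 13842 km.
The half-period of the transfer ellipse is t = π√(a_t³/μ) = 24720 s.
Target angular speed ω₂ = √(μ/r₂³) = 5.567×10^-5 rad/s.
Angle swept by the target during transfer: ω₂·t = 1.376 rad = 78.84°.
The probe traverses 180° on the transfer ellipse, so the target must lead by 180° − 78.84° = 101.2°.

φ = 101.2°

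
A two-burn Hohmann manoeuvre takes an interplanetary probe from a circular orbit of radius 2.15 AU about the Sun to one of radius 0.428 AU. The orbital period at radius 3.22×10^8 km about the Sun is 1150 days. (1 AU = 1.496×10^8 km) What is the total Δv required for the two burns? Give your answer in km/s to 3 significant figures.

From Kepler's third law T² = 4π²r³/μ at r = 3.22×10^8 km, T = 1150 days = 1150 × 86400 s = 9.936×10^7 s: μ = 4π²r³/T² = 1.33507×10^11 km³/s².
In km: r₁ = 2.15 × 1.496×10^8 = 3.2164×10^8 km; r₂ = 0.428 × 1.496×10^8 = 6.40288×10^7 km.
The Hohmann ellipse has a_t = (r₁ + r₂)/2 = 1.928344×10^8 km.
Circular speed at r₁: v₁ = √(μ/r₁) = √(1.33507×10^11/3.2164×10^8) = 20.374 km/s.
On the transfer ellipse at r₁, vis-viva equation gives v_a = √[μ(2/r₁ − 1/a_t)] = 11.740 km/s.
First burn Δv₁ = |v_a − v₁| = 8.634 km/s.
Circular speed at r₂: v₂ = √(μ/r₂) = 45.66 km/s.
Transfer-orbit speed at r₂: v_p = √[μ(2/r₂ − 1/a_t)] = 58.97 km/s.
Second burn Δv₂ = |v₂ − v_p| = 13.31 km/s.
Total Δv = Δv₁ + Δv₂ = 21.94 km/s.

Δv = 21.9 km/s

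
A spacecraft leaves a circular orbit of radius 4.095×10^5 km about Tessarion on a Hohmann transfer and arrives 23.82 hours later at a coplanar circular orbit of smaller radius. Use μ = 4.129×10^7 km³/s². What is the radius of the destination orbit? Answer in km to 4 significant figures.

r₂ = 2.172×10^5 km

Transfer time t = 23.82 hours = 85752 s, and t = π√(a_t³/μ).
So a_t = (μ t²/π²)^(1/3) = (4.129×10^7 × (85752)² / π²)^(1/3) = 3.1334×10^5 km.
Since a_t = (r₁ + r₂)/2, r₂ = 2a_t − r₁ = 2×3.1334×10^5 − 4.095×10^5 = 2.1718×10^5 km.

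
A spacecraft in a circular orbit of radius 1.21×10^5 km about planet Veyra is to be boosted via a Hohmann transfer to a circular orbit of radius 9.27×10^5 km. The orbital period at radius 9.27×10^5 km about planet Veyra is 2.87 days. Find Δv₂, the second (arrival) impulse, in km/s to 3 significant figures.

Δv₂ = 12.2 km/s

From Kepler's third law T² = 4π²r³/μ at r = 9.27×10^5 km, T = 2.87 days = 2.87 × 86400 s = 2.47968×10^5 s: μ = 4π²r³/T² = 5.11455×10^8 km³/s².
Semi-major axis of the transfer orbit: a_t = (1.210×10^5 + 9.270×10^5)/2 = 5.240×10^5 km.
On the circular orbit at r = 9.270×10^5 km, v_c = √(μ/r) = 23.49 km/s.
Vis-viva on the transfer ellipse at r = 9.270×10^5 km gives v_t = √[μ(2/r − 1/a_t)] = 11.29 km/s.
Δv₂ = |v_t − v_c| = |11.29 − 23.49| = 12.20 km/s.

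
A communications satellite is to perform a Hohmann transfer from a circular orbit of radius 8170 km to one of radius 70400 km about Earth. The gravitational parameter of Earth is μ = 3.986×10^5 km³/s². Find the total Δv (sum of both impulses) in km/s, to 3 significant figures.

Δv = 3.66 km/s

Transfer-ellipse semi-major axis a_t = (r₁ + r₂)/2 = (8170 + 70400)/2 = 39285 km.
At r₁ the circular-orbit speed is v₁ = √(μ/r₁) = 6.98486 km/s.
Transfer-orbit speed at r₁ (vis-viva equation): v_p = √[μ(2/r₁ − 1/a_t)] = 9.35041 km/s.
First burn Δv₁ = |v_p − v₁| = 2.366 km/s.
At r₂, v₂ = √(μ/r₂) = 2.379 km/s.
Transfer-orbit speed at r₂: v_a = √[μ(2/r₂ − 1/a_t)] = 1.085 km/s.
Second burn Δv₂ = |v₂ − v_a| = 1.294 km/s.
Total Δv = Δv₁ + Δv₂ = 3.660 km/s.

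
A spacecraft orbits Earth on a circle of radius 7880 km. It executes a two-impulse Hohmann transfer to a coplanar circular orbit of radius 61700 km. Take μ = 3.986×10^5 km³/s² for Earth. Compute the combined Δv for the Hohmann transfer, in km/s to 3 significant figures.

Semi-major axis of the transfer orbit: a_t = (7880 + 61700)/2 = 34790 km.
At r₁ the circular-orbit speed is v₁ = √(μ/r₁) = 7.1122 km/s.
Transfer-orbit speed at r₁ (vis-viva): v_p = √[μ(2/r₁ − 1/a_t)] = 9.4715 km/s.
First burn Δv₁ = |v_p − v₁| = 2.359 km/s.
Circular speed at r₂: v₂ = √(μ/r₂) = 2.542 km/s.
Transfer-orbit speed at r₂: v_a = √[μ(2/r₂ − 1/a_t)] = 1.210 km/s.
Second burn Δv₂ = |v₂ − v_a| = 1.332 km/s.
Total Δv = Δv₁ + Δv₂ = 3.691 km/s.

Δv = 3.69 km/s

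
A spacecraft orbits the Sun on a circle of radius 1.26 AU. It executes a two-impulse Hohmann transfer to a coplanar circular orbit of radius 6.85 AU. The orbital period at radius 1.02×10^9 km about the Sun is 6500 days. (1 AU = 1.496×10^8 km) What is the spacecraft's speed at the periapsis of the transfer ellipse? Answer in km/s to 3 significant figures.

v = 34.5 km/s

From Kepler's third law T² = 4π²r³/μ at r = 1.02×10^9 km, T = 6500 days = 6500 × 86400 s = 5.616×10^8 s: μ = 4π²r³/T² = 1.32833×10^11 km³/s².
In km: r₁ = 1.26 × 1.496×10^8 = 1.88496×10^8 km; r₂ = 6.85 × 1.496×10^8 = 1.02476×10^9 km.
Transfer-ellipse semi-major axis a_t = (r₁ + r₂)/2 = (1.88496×10^8 + 1.02476×10^9)/2 = 6.06628×10^8 km.
The periapsis of the transfer ellipse is at r = 1.88496×10^8 km.
From the vis-viva equation, v = √[μ(2/r − 1/a_t)] = 34.50 km/s.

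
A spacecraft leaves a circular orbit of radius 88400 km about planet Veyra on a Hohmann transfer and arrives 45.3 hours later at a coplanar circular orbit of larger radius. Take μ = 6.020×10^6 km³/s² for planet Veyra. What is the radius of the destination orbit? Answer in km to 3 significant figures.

r₂ = 4.18×10^5 km

Transfer time t = 45.3 hours = 1.6308×10^5 s, and t = π√(a_t³/μ).
So a_t = (μ t²/π²)^(1/3) = (6.020×10^6 × (1.6308×10^5)² / π²)^(1/3) = 2.5314×10^5 km.
Since a_t = (r₁ + r₂)/2, r₂ = 2a_t − r₁ = 2×2.5314×10^5 − 88400 = 4.1788×10^5 km.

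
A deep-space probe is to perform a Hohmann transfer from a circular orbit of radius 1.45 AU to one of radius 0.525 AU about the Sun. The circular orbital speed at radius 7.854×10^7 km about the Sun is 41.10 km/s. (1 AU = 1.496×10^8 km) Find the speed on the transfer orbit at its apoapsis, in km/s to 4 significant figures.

From the circular-orbit relation v² = μ/r at r = 7.854×10^7 km: μ = v²r = (41.10)² × 7.854×10^7 = 1.32671×10^11 km³/s².
In km: r₁ = 1.45 × 1.496×10^8 = 2.1692×10^8 km; r₂ = 0.525 × 1.496×10^8 = 7.854×10^7 km.
Semi-major axis of the transfer orbit: a_t = (2.1692×10^8 + 7.854×10^7)/2 = 1.4773×10^8 km.
At apoapsis, r = 2.1692×10^8 km.
Vis-viva: v = √[μ(2/r − 1/a_t)] = √[1.32671×10^11 × (2/2.1692×10^8 − 1/1.4773×10^8)] = 18.03 km/s.

v = 18.03 km/s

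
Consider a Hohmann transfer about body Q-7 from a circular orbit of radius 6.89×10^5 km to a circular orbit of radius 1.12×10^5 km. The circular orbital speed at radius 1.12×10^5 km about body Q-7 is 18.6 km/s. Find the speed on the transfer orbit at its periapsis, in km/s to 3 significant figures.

v = 24.4 km/s

From the circular-orbit relation v² = μ/r at r = 1.12×10^5 km: μ = v²r = (18.6)² × 1.12×10^5 = 3.87475×10^7 km³/s².
The Hohmann ellipse has a_t = (r₁ + r₂)/2 = 4.005×10^5 km.
The periapsis of the transfer ellipse is at r = 1.120×10^5 km.
Vis-viva: v = √[μ(2/r − 1/a_t)] = √[3.87475×10^7 × (2/1.120×10^5 − 1/4.005×10^5)] = 24.40 km/s.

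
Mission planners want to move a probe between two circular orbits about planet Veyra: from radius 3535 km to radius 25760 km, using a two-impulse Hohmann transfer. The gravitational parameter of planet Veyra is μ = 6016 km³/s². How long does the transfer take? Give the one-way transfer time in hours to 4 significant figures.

Semi-major axis of the transfer orbit: a_t = (3535 + 25760)/2 = 14647.5 km.
Transfer time t = π√(a_t³/μ) = π√((14647.5)³ / 6016) = 71803 s.
Converting: 71803 s ÷ 3600 s/hour = 19.95 hours.

t = 19.95 hours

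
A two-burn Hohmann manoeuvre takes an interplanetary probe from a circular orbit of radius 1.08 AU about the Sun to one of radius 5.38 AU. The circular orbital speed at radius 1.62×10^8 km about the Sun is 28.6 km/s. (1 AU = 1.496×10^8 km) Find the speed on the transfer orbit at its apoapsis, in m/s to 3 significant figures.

v = 7420 m/s

From the circular-orbit relation v² = μ/r at r = 1.62×10^8 km: μ = v²r = (28.6)² × 1.62×10^8 = 1.32510×10^11 km³/s².
In km: r₁ = 1.08 × 1.496×10^8 = 1.61568×10^8 km; r₂ = 5.38 × 1.496×10^8 = 8.04848×10^8 km.
Transfer-ellipse semi-major axis a_t = (r₁ + r₂)/2 = (1.61568×10^8 + 8.04848×10^8)/2 = 4.83208×10^8 km.
At apoapsis, r = 8.04848×10^8 km.
Vis-viva: v = √[μ(2/r − 1/a_t)] = √[1.32510×10^11 × (2/8.04848×10^8 − 1/4.83208×10^8)] = 7.420 km/s.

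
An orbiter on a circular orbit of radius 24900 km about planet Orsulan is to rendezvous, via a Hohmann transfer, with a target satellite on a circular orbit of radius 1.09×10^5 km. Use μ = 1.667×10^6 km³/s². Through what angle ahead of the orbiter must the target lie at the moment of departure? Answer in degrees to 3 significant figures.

φ = 93.4°

The Hohmann ellipse has a_t = (r₁ + r₂)/2 = 66950 km.
The half-period of the transfer ellipse is t = π√(a_t³/μ) = 42150 s.
Target angular speed ω₂ = √(μ/r₂³) = 3.588×10^-5 rad/s.
Angle swept by the target during transfer: ω₂·t = 1.5123 rad = 86.648°.
The orbiter traverses 180° on the transfer ellipse, so the target must lead by 180° − 86.648° = 93.4°.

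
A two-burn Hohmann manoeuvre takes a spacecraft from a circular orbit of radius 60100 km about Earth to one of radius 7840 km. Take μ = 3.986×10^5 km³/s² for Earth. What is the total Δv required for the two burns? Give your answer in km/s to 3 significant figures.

The Hohmann ellipse has a_t = (r₁ + r₂)/2 = 33970 km.
Circular speed at r₁: v₁ = √(μ/r₁) = √(3.986×10^5/60100) = 2.575 km/s.
On the transfer ellipse at r₁, vis-viva equation gives v_a = √[μ(2/r₁ − 1/a_t)] = 1.237 km/s.
First burn Δv₁ = |v_a − v₁| = 1.338 km/s.
At r₂, v₂ = √(μ/r₂) = 7.130 km/s.
Transfer-orbit speed at r₂: v_p = √[μ(2/r₂ − 1/a_t)] = 9.484 km/s.
Second burn Δv₂ = |v₂ − v_p| = 2.354 km/s.
Total Δv = Δv₁ + Δv₂ = 3.692 km/s.

Δv = 3.69 km/s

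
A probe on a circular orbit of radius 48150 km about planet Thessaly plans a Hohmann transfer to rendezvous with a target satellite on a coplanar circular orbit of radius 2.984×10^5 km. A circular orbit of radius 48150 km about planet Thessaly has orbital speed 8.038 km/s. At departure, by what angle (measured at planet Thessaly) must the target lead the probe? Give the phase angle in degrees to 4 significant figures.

φ = 100.4°

From the circular-orbit relation v² = μ/r at r = 48150 km: μ = v²r = (8.038)² × 48150 = 3.11094×10^6 km³/s².
The Hohmann ellipse has a_t = (r₁ + r₂)/2 = 1.73275×10^5 km.
The half-period of the transfer ellipse is t = π√(a_t³/μ) = 1.28472×10^5 s.
Target angular speed ω₂ = √(μ/r₂³) = 1.08205×10^-5 rad/s.
Angle swept by the target during transfer: ω₂·t = 1.39013 rad = 79.649°.
Arrival is 180° from departure on the ellipse, so φ = 180° − 79.649° = 100.4°.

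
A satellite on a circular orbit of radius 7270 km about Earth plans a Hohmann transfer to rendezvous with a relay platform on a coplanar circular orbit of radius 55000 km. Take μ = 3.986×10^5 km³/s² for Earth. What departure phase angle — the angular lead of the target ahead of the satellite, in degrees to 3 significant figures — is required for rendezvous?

φ = 103°

Semi-major axis of the transfer orbit: a_t = (7270 + 55000)/2 = 31135 km.
Transfer time t = π√(a_t³/μ) = 27337 s.
Target angular speed ω₂ = √(μ/r₂³) = 4.8947×10^-5 rad/s.
Angle swept by the target during transfer: ω₂·t = 1.3381 rad = 76.67°.
Arrival is 180° from departure on the ellipse, so φ = 180° − 76.67° = 103°.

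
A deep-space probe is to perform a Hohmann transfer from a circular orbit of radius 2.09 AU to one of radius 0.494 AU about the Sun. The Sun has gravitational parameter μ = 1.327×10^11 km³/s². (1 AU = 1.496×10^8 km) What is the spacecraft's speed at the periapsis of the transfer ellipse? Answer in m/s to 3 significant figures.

v = 53900 m/s

In km: r₁ = 2.09 × 1.496×10^8 = 3.12664×10^8 km; r₂ = 0.494 × 1.496×10^8 = 7.39024×10^7 km.
Transfer-ellipse semi-major axis a_t = (r₁ + r₂)/2 = (3.12664×10^8 + 7.39024×10^7)/2 = 1.932832×10^8 km.
At periapsis, r = 7.39024×10^7 km.
From the vis-viva equation, v = √[μ(2/r − 1/a_t)] = 53.89 km/s.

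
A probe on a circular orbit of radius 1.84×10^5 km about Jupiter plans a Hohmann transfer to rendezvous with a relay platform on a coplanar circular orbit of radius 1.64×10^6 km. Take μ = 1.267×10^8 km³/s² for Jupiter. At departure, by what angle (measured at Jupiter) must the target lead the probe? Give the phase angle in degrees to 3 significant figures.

φ = 105°

The Hohmann ellipse has a_t = (r₁ + r₂)/2 = 9.120×10^5 km.
Transfer time t = π√(a_t³/μ) = 2.431×10^5 s.
Target angular speed ω₂ = √(μ/r₂³) = 5.359×10^-6 rad/s.
Angle swept by the target during transfer: ω₂·t = 1.3028 rad = 74.64°.
Arrival is 180° from departure on the ellipse, so φ = 180° − 74.64° = 105°.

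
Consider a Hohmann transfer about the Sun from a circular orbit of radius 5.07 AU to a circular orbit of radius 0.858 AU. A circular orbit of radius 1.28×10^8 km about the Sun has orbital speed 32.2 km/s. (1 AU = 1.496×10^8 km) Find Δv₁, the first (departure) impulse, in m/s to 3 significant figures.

Δv₁ = 6110 m/s

From the circular-orbit relation v² = μ/r at r = 1.28×10^8 km: μ = v²r = (32.2)² × 1.28×10^8 = 1.32716×10^11 km³/s².
In km: r₁ = 5.07 × 1.496×10^8 = 7.58472×10^8 km; r₂ = 0.858 × 1.496×10^8 = 1.283568×10^8 km.
Transfer-ellipse semi-major axis a_t = (r₁ + r₂)/2 = (7.58472×10^8 + 1.283568×10^8)/2 = 4.434144×10^8 km.
On the circular orbit at r = 7.58472×10^8 km, v_c = √(μ/r) = 13.228 km/s.
Vis-viva on the transfer ellipse at r = 7.58472×10^8 km gives v_t = √[μ(2/r − 1/a_t)] = 7.1170 km/s.
Δv₁ = |v_t − v_c| = |7.1170 − 13.228| = 6.111 km/s.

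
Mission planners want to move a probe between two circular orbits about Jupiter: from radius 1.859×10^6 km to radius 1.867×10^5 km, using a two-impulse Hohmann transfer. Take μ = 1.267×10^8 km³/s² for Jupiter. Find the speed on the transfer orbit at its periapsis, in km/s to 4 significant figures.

The Hohmann ellipse has a_t = (r₁ + r₂)/2 = 1.02285×10^6 km.
The periapsis of the transfer ellipse is at r = 1.867×10^5 km.
Vis-viva: v = √[μ(2/r − 1/a_t)] = √[1.267×10^8 × (2/1.867×10^5 − 1/1.02285×10^6)] = 35.12 km/s.

v = 35.12 km/s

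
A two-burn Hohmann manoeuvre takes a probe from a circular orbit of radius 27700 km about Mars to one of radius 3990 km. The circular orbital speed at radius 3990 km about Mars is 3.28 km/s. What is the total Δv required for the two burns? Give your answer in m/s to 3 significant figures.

Δv = 1680 m/s

From the circular-orbit relation v² = μ/r at r = 3990 km: μ = v²r = (3.28)² × 3990 = 42926.0 km³/s².
Semi-major axis of the transfer orbit: a_t = (27700 + 3990)/2 = 15845 km.
Circular speed at r₁: v₁ = √(μ/r₁) = √(42926.0/27700) = 1.2449 km/s.
On the transfer ellipse at r₁, v² = μ(2/r − 1/a) gives v_a = √[μ(2/r₁ − 1/a_t)] = 0.62468 km/s.
First burn Δv₁ = |v_a − v₁| = 0.6202 km/s.
Circular speed at r₂: v₂ = √(μ/r₂) = 3.280 km/s.
Transfer-orbit speed at r₂: v_p = √[μ(2/r₂ − 1/a_t)] = 4.337 km/s.
Second burn Δv₂ = |v₂ − v_p| = 1.057 km/s.
Δv = Δv₁ + Δv₂ = 0.6202 + 1.057 = 1.677 km/s.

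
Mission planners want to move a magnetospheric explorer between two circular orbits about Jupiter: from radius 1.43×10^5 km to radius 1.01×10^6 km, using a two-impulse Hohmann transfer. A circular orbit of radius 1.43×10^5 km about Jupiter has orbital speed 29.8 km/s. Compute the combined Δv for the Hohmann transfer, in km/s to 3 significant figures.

Δv = 15.3 km/s

From the circular-orbit relation v² = μ/r at r = 1.43×10^5 km: μ = v²r = (29.8)² × 1.43×10^5 = 1.26990×10^8 km³/s².
Transfer-ellipse semi-major axis a_t = (r₁ + r₂)/2 = (1.430×10^5 + 1.010×10^6)/2 = 5.765×10^5 km.
At r₁ the circular-orbit speed is v₁ = √(μ/r₁) = 29.800 km/s.
On the transfer ellipse at r₁, vis-viva equation gives v_p = √[μ(2/r₁ − 1/a_t)] = 39.444 km/s.
First burn Δv₁ = |v_p − v₁| = 9.644 km/s.
At r₂, v₂ = √(μ/r₂) = 11.213 km/s.
Transfer-orbit speed at r₂: v_a = √[μ(2/r₂ − 1/a_t)] = 5.5846 km/s.
Second burn Δv₂ = |v₂ − v_a| = 5.628 km/s.
Δv = Δv₁ + Δv₂ = 9.644 + 5.628 = 15.27 km/s.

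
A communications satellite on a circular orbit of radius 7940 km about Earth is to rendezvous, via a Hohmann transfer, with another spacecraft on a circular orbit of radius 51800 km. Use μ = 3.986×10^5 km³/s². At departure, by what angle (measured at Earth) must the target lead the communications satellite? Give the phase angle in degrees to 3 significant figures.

Transfer-ellipse semi-major axis a_t = (r₁ + r₂)/2 = (7940 + 51800)/2 = 29870 km.
The half-period of the transfer ellipse is t = π√(a_t³/μ) = 25690 s.
The target's mean motion on its circular orbit is ω₂ = √(μ/r₂³) = 5.355×10^-5 rad/s.
Angle swept by the target during transfer: ω₂·t = 1.3757 rad = 78.82°.
The communications satellite traverses 180° on the transfer ellipse, so the target must lead by 180° − 78.82° = 101°.

φ = 101°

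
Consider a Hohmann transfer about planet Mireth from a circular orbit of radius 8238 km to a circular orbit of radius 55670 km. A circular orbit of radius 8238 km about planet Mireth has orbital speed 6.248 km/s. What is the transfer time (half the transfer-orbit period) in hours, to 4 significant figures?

From the circular-orbit relation v² = μ/r at r = 8238 km: μ = v²r = (6.248)² × 8238 = 3.21591×10^5 km³/s².
The Hohmann ellipse has a_t = (r₁ + r₂)/2 = 31954 km.
Half the transfer-orbit period gives t = π√(a_t³/μ) = 31644 s.
Converting: 31644 s ÷ 3600 s/hour = 8.790 hours.

t = 8.790 hours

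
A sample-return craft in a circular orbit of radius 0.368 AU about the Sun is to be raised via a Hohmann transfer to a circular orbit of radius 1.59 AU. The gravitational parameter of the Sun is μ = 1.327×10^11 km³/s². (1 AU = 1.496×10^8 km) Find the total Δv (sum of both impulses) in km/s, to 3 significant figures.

In km: r₁ = 0.368 × 1.496×10^8 = 5.50528×10^7 km; r₂ = 1.59 × 1.496×10^8 = 2.37864×10^8 km.
Semi-major axis of the transfer orbit: a_t = (5.50528×10^7 + 2.37864×10^8)/2 = 1.464584×10^8 km.
Circular speed at r₁: v₁ = √(μ/r₁) = √(1.327×10^11/5.50528×10^7) = 49.10 km/s.
Transfer-orbit speed at r₁ (v² = μ(2/r − 1/a)): v_p = √[μ(2/r₁ − 1/a_t)] = 62.57 km/s.
First burn Δv₁ = |v_p − v₁| = 13.47 km/s.
At r₂, v₂ = √(μ/r₂) = 23.6195 km/s.
Transfer-orbit speed at r₂: v_a = √[μ(2/r₂ − 1/a_t)] = 14.4812 km/s.
Second burn Δv₂ = |v₂ − v_a| = 9.138 km/s.
Total Δv = Δv₁ + Δv₂ = 22.61 km/s.

Δv = 22.6 km/s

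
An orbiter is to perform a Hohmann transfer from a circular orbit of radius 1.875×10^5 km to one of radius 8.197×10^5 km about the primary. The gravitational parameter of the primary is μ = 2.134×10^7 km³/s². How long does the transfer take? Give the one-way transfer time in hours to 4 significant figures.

t = 67.51 hours

Transfer-ellipse semi-major axis a_t = (r₁ + r₂)/2 = (1.875×10^5 + 8.197×10^5)/2 = 5.036×10^5 km.
Transfer time t = π√(a_t³/μ) = π√((5.036×10^5)³ / 2.134×10^7) = 2.4304×10^5 s.
Converting: 2.4304×10^5 s ÷ 3600 s/hour = 67.51 hours.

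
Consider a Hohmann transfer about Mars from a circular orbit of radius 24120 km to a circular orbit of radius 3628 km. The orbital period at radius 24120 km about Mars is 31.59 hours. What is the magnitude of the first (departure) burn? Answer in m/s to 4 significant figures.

Δv₁ = 651.2 m/s

From Kepler's third law T² = 4π²r³/μ at r = 24120 km, T = 31.59 hours = 31.59 × 3600 s = 1.13724×10^5 s: μ = 4π²r³/T² = 42833.9 km³/s².
Semi-major axis of the transfer orbit: a_t = (24120 + 3628)/2 = 13874 km.
Circular speed at r = 24120 km: v_c = √(μ/r) = 1.33262 km/s.
Transfer-orbit speed at the same r (vis-viva, a = a_t): v_t = √[μ(2/r − 1/a_t)] = 0.681456 km/s.
Δv₁ = |v_t − v_c| = |0.681456 − 1.33262| = 0.6512 km/s.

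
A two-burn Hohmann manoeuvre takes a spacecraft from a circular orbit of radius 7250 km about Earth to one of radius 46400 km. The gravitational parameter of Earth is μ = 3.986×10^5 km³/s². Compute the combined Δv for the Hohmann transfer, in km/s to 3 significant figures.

Transfer-ellipse semi-major axis a_t = (r₁ + r₂)/2 = (7250 + 46400)/2 = 26825 km.
At r₁ the circular-orbit speed is v₁ = √(μ/r₁) = 7.415 km/s.
On the transfer ellipse at r₁, vis-viva gives v_p = √[μ(2/r₁ − 1/a_t)] = 9.752 km/s.
First burn Δv₁ = |v_p − v₁| = 2.337 km/s.
At r₂, v₂ = √(μ/r₂) = 2.931 km/s.
Transfer-orbit speed at r₂: v_a = √[μ(2/r₂ − 1/a_t)] = 1.524 km/s.
Second burn Δv₂ = |v₂ − v_a| = 1.407 km/s.
Δv = Δv₁ + Δv₂ = 2.337 + 1.407 = 3.744 km/s.

Δv = 3.74 km/s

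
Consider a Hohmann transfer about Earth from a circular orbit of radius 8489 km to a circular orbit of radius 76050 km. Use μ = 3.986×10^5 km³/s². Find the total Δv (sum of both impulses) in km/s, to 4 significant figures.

Δv = 3.602 km/s

Transfer-ellipse semi-major axis a_t = (r₁ + r₂)/2 = (8489 + 76050)/2 = 42269.5 km.
Circular speed at r₁: v₁ = √(μ/r₁) = √(3.986×10^5/8489) = 6.852 km/s.
Transfer-orbit speed at r₁ (v² = μ(2/r − 1/a)): v_p = √[μ(2/r₁ − 1/a_t)] = 9.191 km/s.
First burn Δv₁ = |v_p − v₁| = 2.339 km/s.
Circular speed at r₂: v₂ = √(μ/r₂) = 2.289 km/s.
Transfer-orbit speed at r₂: v_a = √[μ(2/r₂ − 1/a_t)] = 1.026 km/s.
Second burn Δv₂ = |v₂ − v_a| = 1.263 km/s.
Δv = Δv₁ + Δv₂ = 2.339 + 1.263 = 3.602 km/s.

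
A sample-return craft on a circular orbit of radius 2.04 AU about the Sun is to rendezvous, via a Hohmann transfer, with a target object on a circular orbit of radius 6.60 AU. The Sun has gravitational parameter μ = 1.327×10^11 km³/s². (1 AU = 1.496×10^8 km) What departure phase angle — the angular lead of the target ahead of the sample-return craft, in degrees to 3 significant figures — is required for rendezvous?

In km: r₁ = 2.04 × 1.496×10^8 = 3.05184×10^8 km; r₂ = 6.60 × 1.496×10^8 = 9.8736×10^8 km.
Semi-major axis of the transfer orbit: a_t = (3.05184×10^8 + 9.8736×10^8)/2 = 6.46272×10^8 km.
The half-period of the transfer ellipse is t = π√(a_t³/μ) = 1.417×10^8 s.
The target's mean motion on its circular orbit is ω₂ = √(μ/r₂³) = 1.174×10^-8 rad/s.
Angle swept by the target during transfer: ω₂·t = 1.6636 rad = 95.32°.
The sample-return craft traverses 180° on the transfer ellipse, so the target must lead by 180° − 95.32° = 84.7°.

φ = 84.7°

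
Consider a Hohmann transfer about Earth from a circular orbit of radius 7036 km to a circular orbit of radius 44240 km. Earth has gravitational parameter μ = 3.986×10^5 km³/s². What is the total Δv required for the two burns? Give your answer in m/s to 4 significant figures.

Transfer-ellipse semi-major axis a_t = (r₁ + r₂)/2 = (7036 + 44240)/2 = 25638 km.
Circular speed at r₁: v₁ = √(μ/r₁) = √(3.986×10^5/7036) = 7.52672 km/s.
Transfer-orbit speed at r₁ (vis-viva equation): v_p = √[μ(2/r₁ − 1/a_t)] = 9.88715 km/s.
First burn Δv₁ = |v_p − v₁| = 2.3604 km/s.
At r₂, v₂ = √(μ/r₂) = 3.0017 km/s.
Transfer-orbit speed at r₂: v_a = √[μ(2/r₂ − 1/a_t)] = 1.5725 km/s.
Second burn Δv₂ = |v₂ − v_a| = 1.4292 km/s.
Total Δv = Δv₁ + Δv₂ = 3.790 km/s.

Δv = 3790 m/s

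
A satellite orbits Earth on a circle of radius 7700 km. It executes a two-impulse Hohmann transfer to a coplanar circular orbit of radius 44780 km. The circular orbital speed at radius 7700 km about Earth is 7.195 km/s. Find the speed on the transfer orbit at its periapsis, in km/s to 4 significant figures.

From the circular-orbit relation v² = μ/r at r = 7700 km: μ = v²r = (7.195)² × 7700 = 3.98614×10^5 km³/s².
Semi-major axis of the transfer orbit: a_t = (7700 + 44780)/2 = 26240 km.
The periapsis of the transfer ellipse is at r = 7700 km.
Vis-viva: v = √[μ(2/r − 1/a_t)] = √[3.98614×10^5 × (2/7700 − 1/26240)] = 9.399 km/s.

v = 9.399 km/s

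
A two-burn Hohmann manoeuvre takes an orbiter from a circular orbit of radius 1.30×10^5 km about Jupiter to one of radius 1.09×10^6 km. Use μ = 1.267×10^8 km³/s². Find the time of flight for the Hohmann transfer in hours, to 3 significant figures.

The Hohmann ellipse has a_t = (r₁ + r₂)/2 = 6.100×10^5 km.
Half the transfer-orbit period gives t = π√(a_t³/μ) = 1.330×10^5 s.
Converting: 1.330×10^5 s ÷ 3600 s/hour = 36.9 hours.

t = 36.9 hours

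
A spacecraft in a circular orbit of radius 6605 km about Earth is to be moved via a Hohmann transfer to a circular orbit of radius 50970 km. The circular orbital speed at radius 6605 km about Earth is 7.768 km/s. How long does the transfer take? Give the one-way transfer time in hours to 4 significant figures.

From the circular-orbit relation v² = μ/r at r = 6605 km: μ = v²r = (7.768)² × 6605 = 3.98558×10^5 km³/s².
Semi-major axis of the transfer orbit: a_t = (6605 + 50970)/2 = 28787.5 km.
Half the transfer-orbit period gives t = π√(a_t³/μ) = 24306 s.
Converting: 24306 s ÷ 3600 s/hour = 6.752 hours.

t = 6.752 hours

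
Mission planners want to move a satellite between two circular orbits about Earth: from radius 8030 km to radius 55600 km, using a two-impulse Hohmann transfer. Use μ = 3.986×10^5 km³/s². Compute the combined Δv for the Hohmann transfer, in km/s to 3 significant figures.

Transfer-ellipse semi-major axis a_t = (r₁ + r₂)/2 = (8030 + 55600)/2 = 31815 km.
Circular speed at r₁: v₁ = √(μ/r₁) = √(3.986×10^5/8030) = 7.0455 km/s.
Transfer-orbit speed at r₁ (vis-viva equation): v_p = √[μ(2/r₁ − 1/a_t)] = 9.3139 km/s.
First burn Δv₁ = |v_p − v₁| = 2.2684 km/s.
Circular speed at r₂: v₂ = √(μ/r₂) = 2.677511 km/s.
Transfer-orbit speed at r₂: v_a = √[μ(2/r₂ − 1/a_t)] = 1.345157 km/s.
Second burn Δv₂ = |v₂ − v_a| = 1.3324 km/s.
Δv = Δv₁ + Δv₂ = 2.2684 + 1.3324 = 3.601 km/s.

Δv = 3.60 km/s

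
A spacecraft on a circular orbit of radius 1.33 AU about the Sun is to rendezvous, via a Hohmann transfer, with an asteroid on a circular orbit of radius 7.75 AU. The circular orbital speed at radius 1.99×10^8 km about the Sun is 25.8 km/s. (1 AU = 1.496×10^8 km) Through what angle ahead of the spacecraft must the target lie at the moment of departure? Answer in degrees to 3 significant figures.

φ = 99.3°

From the circular-orbit relation v² = μ/r at r = 1.99×10^8 km: μ = v²r = (25.8)² × 1.99×10^8 = 1.32462×10^11 km³/s².
In km: r₁ = 1.33 × 1.496×10^8 = 1.98968×10^8 km; r₂ = 7.75 × 1.496×10^8 = 1.1594×10^9 km.
Transfer-ellipse semi-major axis a_t = (r₁ + r₂)/2 = (1.98968×10^8 + 1.1594×10^9)/2 = 6.79184×10^8 km.
Transfer time t = π√(a_t³/μ) = 1.5279×10^8 s.
Target angular speed ω₂ = √(μ/r₂³) = 9.2193×10^-9 rad/s.
Angle swept by the target during transfer: ω₂·t = 1.4086 rad = 80.71°.
Arrival is 180° from departure on the ellipse, so φ = 180° − 80.71° = 99.3°.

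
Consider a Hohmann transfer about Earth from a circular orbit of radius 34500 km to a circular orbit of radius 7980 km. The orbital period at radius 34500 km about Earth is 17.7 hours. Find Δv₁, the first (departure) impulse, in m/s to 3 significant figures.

Δv₁ = 1320 m/s

From Kepler's third law T² = 4π²r³/μ at r = 34500 km, T = 17.7 hours = 17.7 × 3600 s = 63720 s: μ = 4π²r³/T² = 3.99269×10^5 km³/s².
Transfer-ellipse semi-major axis a_t = (r₁ + r₂)/2 = (34500 + 7980)/2 = 21240 km.
Circular speed at r = 34500 km: v_c = √(μ/r) = 3.402 km/s.
Transfer-orbit speed at the same r (vis-viva, a = a_t): v_t = √[μ(2/r − 1/a_t)] = 2.085 km/s.
Δv₁ = |v_t − v_c| = |2.085 − 3.402| = 1.317 km/s.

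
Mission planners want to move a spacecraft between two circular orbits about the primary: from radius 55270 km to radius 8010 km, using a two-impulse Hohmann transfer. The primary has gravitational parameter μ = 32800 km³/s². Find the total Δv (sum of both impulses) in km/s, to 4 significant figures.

Semi-major axis of the transfer orbit: a_t = (55270 + 8010)/2 = 31640 km.
Circular speed at r₁: v₁ = √(μ/r₁) = √(32800/55270) = 0.7704 km/s.
On the transfer ellipse at r₁, vis-viva gives v_a = √[μ(2/r₁ − 1/a_t)] = 0.3876 km/s.
First burn Δv₁ = |v_a − v₁| = 0.3828 km/s.
Circular speed at r₂: v₂ = √(μ/r₂) = 2.0236 km/s.
Transfer-orbit speed at r₂: v_p = √[μ(2/r₂ − 1/a_t)] = 2.6745 km/s.
Second burn Δv₂ = |v₂ − v_p| = 0.6509 km/s.
Δv = Δv₁ + Δv₂ = 0.3828 + 0.6509 = 1.034 km/s.

Δv = 1.034 km/s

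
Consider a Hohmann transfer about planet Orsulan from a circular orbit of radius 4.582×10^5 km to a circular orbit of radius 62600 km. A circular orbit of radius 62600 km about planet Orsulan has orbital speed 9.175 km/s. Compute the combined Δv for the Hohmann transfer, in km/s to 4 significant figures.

From the circular-orbit relation v² = μ/r at r = 62600 km: μ = v²r = (9.175)² × 62600 = 5.26971×10^6 km³/s².
The Hohmann ellipse has a_t = (r₁ + r₂)/2 = 2.604×10^5 km.
Circular speed at r₁: v₁ = √(μ/r₁) = √(5.26971×10^6/4.582×10^5) = 3.3913 km/s.
On the transfer ellipse at r₁, vis-viva gives v_a = √[μ(2/r₁ − 1/a_t)] = 1.6628 km/s.
First burn Δv₁ = |v_a − v₁| = 1.7285 km/s.
At r₂, v₂ = √(μ/r₂) = 9.17500 km/s.
Transfer-orbit speed at r₂: v_p = √[μ(2/r₂ − 1/a_t)] = 12.1706 km/s.
Second burn Δv₂ = |v₂ − v_p| = 2.9956 km/s.
Total Δv = Δv₁ + Δv₂ = 4.724 km/s.

Δv = 4.724 km/s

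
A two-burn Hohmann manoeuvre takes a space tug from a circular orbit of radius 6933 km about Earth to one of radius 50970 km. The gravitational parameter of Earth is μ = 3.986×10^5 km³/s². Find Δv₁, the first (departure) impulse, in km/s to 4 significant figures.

The Hohmann ellipse has a_t = (r₁ + r₂)/2 = 28951.5 km.
Circular speed at r = 6933 km: v_c = √(μ/r) = 7.582 km/s.
Transfer-orbit speed at the same r (vis-viva, a = a_t): v_t = √[μ(2/r − 1/a_t)] = 10.06 km/s.
Δv₁ = |v_t − v_c| = |10.06 − 7.582| = 2.478 km/s.

Δv₁ = 2.478 km/s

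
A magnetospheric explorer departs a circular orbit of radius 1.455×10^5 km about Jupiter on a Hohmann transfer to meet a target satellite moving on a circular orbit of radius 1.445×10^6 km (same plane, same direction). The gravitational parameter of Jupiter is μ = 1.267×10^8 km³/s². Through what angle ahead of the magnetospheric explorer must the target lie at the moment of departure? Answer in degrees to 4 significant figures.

Semi-major axis of the transfer orbit: a_t = (1.455×10^5 + 1.445×10^6)/2 = 7.9525×10^5 km.
Transfer time t = π√(a_t³/μ) = 1.9793×10^5 s.
Target angular speed ω₂ = √(μ/r₂³) = 6.4802×10^-6 rad/s.
Angle swept by the target during transfer: ω₂·t = 1.2826 rad = 73.49°.
The magnetospheric explorer traverses 180° on the transfer ellipse, so the target must lead by 180° − 73.49° = 106.5°.

φ = 106.5°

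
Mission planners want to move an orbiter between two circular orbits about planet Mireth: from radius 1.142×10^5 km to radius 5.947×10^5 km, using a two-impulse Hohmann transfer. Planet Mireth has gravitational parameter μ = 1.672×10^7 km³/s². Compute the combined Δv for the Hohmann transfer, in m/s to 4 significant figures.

Δv = 5866 m/s

The Hohmann ellipse has a_t = (r₁ + r₂)/2 = 3.5445×10^5 km.
At r₁ the circular-orbit speed is v₁ = √(μ/r₁) = 12.100 km/s.
On the transfer ellipse at r₁, vis-viva equation gives v_p = √[μ(2/r₁ − 1/a_t)] = 15.673 km/s.
First burn Δv₁ = |v_p − v₁| = 3.573 km/s.
At r₂, v₂ = √(μ/r₂) = 5.3024 km/s.
Transfer-orbit speed at r₂: v_a = √[μ(2/r₂ − 1/a_t)] = 3.0097 km/s.
Second burn Δv₂ = |v₂ − v_a| = 2.293 km/s.
Δv = Δv₁ + Δv₂ = 3.573 + 2.293 = 5.866 km/s.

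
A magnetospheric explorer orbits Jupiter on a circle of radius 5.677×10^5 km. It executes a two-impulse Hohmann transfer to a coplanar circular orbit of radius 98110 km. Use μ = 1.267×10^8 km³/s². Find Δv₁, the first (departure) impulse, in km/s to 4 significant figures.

Semi-major axis of the transfer orbit: a_t = (5.677×10^5 + 98110)/2 = 3.32905×10^5 km.
On the circular orbit at r = 5.677×10^5 km, v_c = √(μ/r) = 14.939 km/s.
Vis-viva on the transfer ellipse at r = 5.677×10^5 km gives v_t = √[μ(2/r − 1/a_t)] = 8.1101 km/s.
Δv₁ = |v_t − v_c| = |8.1101 − 14.939| = 6.829 km/s.

Δv₁ = 6.829 km/s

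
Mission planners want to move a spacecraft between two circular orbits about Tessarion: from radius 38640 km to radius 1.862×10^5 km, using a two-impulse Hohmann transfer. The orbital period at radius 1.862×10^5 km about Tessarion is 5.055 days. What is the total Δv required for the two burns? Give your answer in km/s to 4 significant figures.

From Kepler's third law T² = 4π²r³/μ at r = 1.862×10^5 km, T = 5.055 days = 5.055 × 86400 s = 4.36752×10^5 s: μ = 4π²r³/T² = 1.33607×10^6 km³/s².
Transfer-ellipse semi-major axis a_t = (r₁ + r₂)/2 = (38640 + 1.862×10^5)/2 = 1.1242×10^5 km.
At r₁ the circular-orbit speed is v₁ = √(μ/r₁) = 5.8803 km/s.
Transfer-orbit speed at r₁ (vis-viva equation): v_p = √[μ(2/r₁ − 1/a_t)] = 7.5677 km/s.
First burn Δv₁ = |v_p − v₁| = 1.6874 km/s.
At r₂, v₂ = √(μ/r₂) = 2.6787 km/s.
Transfer-orbit speed at r₂: v_a = √[μ(2/r₂ − 1/a_t)] = 1.5704 km/s.
Second burn Δv₂ = |v₂ − v_a| = 1.1083 km/s.
Total Δv = Δv₁ + Δv₂ = 2.796 km/s.

Δv = 2.796 km/s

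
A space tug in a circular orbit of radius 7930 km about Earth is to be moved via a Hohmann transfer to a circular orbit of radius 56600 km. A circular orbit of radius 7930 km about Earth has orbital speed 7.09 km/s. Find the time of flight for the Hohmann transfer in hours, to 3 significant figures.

t = 8.01 hours

From the circular-orbit relation v² = μ/r at r = 7930 km: μ = v²r = (7.09)² × 7930 = 3.98626×10^5 km³/s².
Semi-major axis of the transfer orbit: a_t = (7930 + 56600)/2 = 32265 km.
By Kepler's third law the transfer-orbit period is T = 2π√(a_t³/μ), so t = T/2 = 28840 s.
Converting: 28840 s ÷ 3600 s/hour = 8.01 hours.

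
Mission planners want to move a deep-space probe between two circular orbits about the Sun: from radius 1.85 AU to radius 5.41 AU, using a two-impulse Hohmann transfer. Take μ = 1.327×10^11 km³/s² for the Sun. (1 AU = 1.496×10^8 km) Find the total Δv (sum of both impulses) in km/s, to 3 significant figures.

In km: r₁ = 1.85 × 1.496×10^8 = 2.7676×10^8 km; r₂ = 5.41 × 1.496×10^8 = 8.09336×10^8 km.
Semi-major axis of the transfer orbit: a_t = (2.7676×10^8 + 8.09336×10^8)/2 = 5.43048×10^8 km.
Circular speed at r₁: v₁ = √(μ/r₁) = √(1.327×10^11/2.7676×10^8) = 21.8970 km/s.
On the transfer ellipse at r₁, vis-viva gives v_p = √[μ(2/r₁ − 1/a_t)] = 26.7319 km/s.
First burn Δv₁ = |v_p − v₁| = 4.8349 km/s.
At r₂, v₂ = √(μ/r₂) = 12.8047 km/s.
Transfer-orbit speed at r₂: v_a = √[μ(2/r₂ − 1/a_t)] = 9.14121 km/s.
Second burn Δv₂ = |v₂ − v_a| = 3.6635 km/s.
Total Δv = Δv₁ + Δv₂ = 8.498 km/s.

Δv = 8.50 km/s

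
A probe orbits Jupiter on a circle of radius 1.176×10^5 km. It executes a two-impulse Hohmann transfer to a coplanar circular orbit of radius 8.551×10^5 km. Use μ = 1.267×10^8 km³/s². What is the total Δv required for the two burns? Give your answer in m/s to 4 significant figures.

Δv = 16890 m/s

Transfer-ellipse semi-major axis a_t = (r₁ + r₂)/2 = (1.176×10^5 + 8.551×10^5)/2 = 4.8635×10^5 km.
Circular speed at r₁: v₁ = √(μ/r₁) = √(1.267×10^8/1.176×10^5) = 32.82 km/s.
On the transfer ellipse at r₁, vis-viva equation gives v_p = √[μ(2/r₁ − 1/a_t)] = 43.52 km/s.
First burn Δv₁ = |v_p − v₁| = 10.70 km/s.
At r₂, v₂ = √(μ/r₂) = 12.173 km/s.
Transfer-orbit speed at r₂: v_a = √[μ(2/r₂ − 1/a_t)] = 5.9856 km/s.
Second burn Δv₂ = |v₂ − v_a| = 6.187 km/s.
Δv = Δv₁ + Δv₂ = 10.70 + 6.187 = 16.89 km/s.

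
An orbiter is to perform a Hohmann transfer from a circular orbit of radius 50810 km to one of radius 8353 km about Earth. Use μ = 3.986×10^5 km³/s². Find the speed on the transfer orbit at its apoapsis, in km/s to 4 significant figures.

The Hohmann ellipse has a_t = (r₁ + r₂)/2 = 29581.5 km.
At apoapsis, r = 50810 km.
Applying v² = μ(2/r − 1/a_t): v = 1.488 km/s.

v = 1.488 km/s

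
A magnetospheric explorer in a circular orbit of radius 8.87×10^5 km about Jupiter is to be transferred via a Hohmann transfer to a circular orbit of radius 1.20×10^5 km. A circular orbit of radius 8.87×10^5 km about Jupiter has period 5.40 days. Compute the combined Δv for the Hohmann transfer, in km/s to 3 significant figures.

From Kepler's third law T² = 4π²r³/μ at r = 8.87×10^5 km, T = 5.40 days = 5.40 × 86400 s = 4.6656×10^5 s: μ = 4π²r³/T² = 1.26566×10^8 km³/s².
Semi-major axis of the transfer orbit: a_t = (8.870×10^5 + 1.200×10^5)/2 = 5.035×10^5 km.
At r₁ the circular-orbit speed is v₁ = √(μ/r₁) = 11.9453 km/s.
Transfer-orbit speed at r₁ (vis-viva equation): v_a = √[μ(2/r₁ − 1/a_t)] = 5.83159 km/s.
First burn Δv₁ = |v_a − v₁| = 6.114 km/s.
Circular speed at r₂: v₂ = √(μ/r₂) = 32.48 km/s.
Transfer-orbit speed at r₂: v_p = √[μ(2/r₂ − 1/a_t)] = 43.11 km/s.
Second burn Δv₂ = |v₂ − v_p| = 10.63 km/s.
Total Δv = Δv₁ + Δv₂ = 16.74 km/s.

Δv = 16.7 km/s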